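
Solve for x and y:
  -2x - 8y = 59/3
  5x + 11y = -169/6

x = -1/2, y = -7/3

Row-reduce the augmented matrix:
R1 ← R1 / (-2).
R2 ← R2 − 5·R1.
R2 ← R2 / (-9).
R1 ← R1 − 4·R2.
Reading off the reduced rows gives x = -1/2, y = -7/3.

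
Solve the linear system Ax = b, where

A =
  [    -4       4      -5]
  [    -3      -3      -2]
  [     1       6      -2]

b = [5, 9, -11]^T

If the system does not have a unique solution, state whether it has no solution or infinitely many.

x_1 = -5, x_2 = 0, x_3 = 3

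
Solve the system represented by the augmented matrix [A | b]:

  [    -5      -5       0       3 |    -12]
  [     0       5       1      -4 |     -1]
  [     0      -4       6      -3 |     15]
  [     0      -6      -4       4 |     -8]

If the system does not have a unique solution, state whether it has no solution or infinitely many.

x_1 = 3, x_2 = 0, x_3 = 3, x_4 = 1

Row-reduce the augmented matrix:
R1 ← R1 / (-5).
R2 ← R2 / (5).
R1 ← R1 − 1·R2.
R3 ← R3 + 4·R2.
R4 ← R4 + 6·R2.
R3 ← R3 / (34/5).
R1 ← R1 + 1/5·R3.
R2 ← R2 − 1/5·R3.
R4 ← R4 + 14/5·R3.
R4 ← R4 / (-57/17).
R1 ← R1 − 3/170·R4.
R2 ← R2 + 21/34·R4.
R3 ← R3 + 31/34·R4.
Reading off the reduced rows gives x_1 = 3, x_2 = 0, x_3 = 3, x_4 = 1.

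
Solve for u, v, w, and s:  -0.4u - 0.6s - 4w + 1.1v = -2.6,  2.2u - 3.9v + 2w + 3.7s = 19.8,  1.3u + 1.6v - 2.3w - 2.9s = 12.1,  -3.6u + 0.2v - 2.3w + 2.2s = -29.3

u = 6, v = -6, w = -1, s = -4

Row-reduce the augmented matrix:
R1 ← R1 / (-2/5).
R2 ← R2 − 11/5·R1.
R3 ← R3 − 13/10·R1.
R4 ← R4 + 18/5·R1.
R2 ← R2 / (43/20).
R1 ← R1 + 11/4·R2.
R3 ← R3 − 207/40·R2.
R4 ← R4 + 97/10·R2.
R3 ← R3 / (14121/430).
R1 ← R1 + 670/43·R3.
R2 ← R2 + 400/43·R3.
R4 ← R4 + 24309/430·R3.
R4 ← R4 / (-18889/31380).
R1 ← R1 + 21079/28242·R4.
R2 ← R2 + 20624/14121·R4.
R3 ← R3 + 4999/28242·R4.
Reading off the reduced rows gives u = 6, v = -6, w = -1, s = -4.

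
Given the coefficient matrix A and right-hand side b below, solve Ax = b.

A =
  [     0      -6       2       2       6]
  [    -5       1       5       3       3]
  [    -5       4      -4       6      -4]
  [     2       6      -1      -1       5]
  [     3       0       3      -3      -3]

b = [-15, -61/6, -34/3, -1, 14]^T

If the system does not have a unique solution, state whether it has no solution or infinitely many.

x_1 = 1/3, x_2 = 1/2, x_3 = 1/2, x_4 = -5/2, x_5 = -4/3

Row-reduce the augmented matrix:
Swap R1 and R2.
R1 ← R1 / (-5).
R3 ← R3 + 5·R1.
R4 ← R4 − 2·R1.
R5 ← R5 − 3·R1.
R2 ← R2 / (-6).
R1 ← R1 + 1/5·R2.
R3 ← R3 − 3·R2.
R4 ← R4 − 32/5·R2.
R5 ← R5 − 3/5·R2.
R3 ← R3 / (-8).
R1 ← R1 + 16/15·R3.
R2 ← R2 + 1/3·R3.
R4 ← R4 − 47/15·R3.
R5 ← R5 − 31/5·R3.
R4 ← R4 / (39/10).
R1 ← R1 + 6/5·R4.
R2 ← R2 + 1/2·R4.
R3 ← R3 + 1/2·R4.
R5 ← R5 − 21/10·R4.
R5 ← R5 / (-376/39).
R1 ← R1 − 122/39·R5.
R2 ← R2 − 68/117·R5.
R3 ← R3 − 224/117·R5.
R4 ← R4 − 331/117·R5.
Reading off the reduced rows gives x_1 = 1/3, x_2 = 1/2, x_3 = 1/2, x_4 = -5/2, x_5 = -4/3.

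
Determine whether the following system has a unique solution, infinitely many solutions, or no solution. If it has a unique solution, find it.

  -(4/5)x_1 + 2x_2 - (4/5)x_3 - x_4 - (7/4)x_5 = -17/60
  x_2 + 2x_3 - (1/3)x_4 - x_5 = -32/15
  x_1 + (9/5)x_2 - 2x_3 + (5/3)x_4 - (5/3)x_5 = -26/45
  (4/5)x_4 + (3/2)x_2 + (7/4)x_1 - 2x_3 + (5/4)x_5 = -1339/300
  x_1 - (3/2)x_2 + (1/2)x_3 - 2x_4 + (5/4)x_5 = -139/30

x_1 = -8/3, x_2 = -1, x_3 = -1/2, x_4 = 7/5, x_5 = -1/3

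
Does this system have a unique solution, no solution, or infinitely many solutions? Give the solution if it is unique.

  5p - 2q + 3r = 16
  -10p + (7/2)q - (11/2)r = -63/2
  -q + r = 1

infinitely many solutions

Row-reduce:
R1 ← R1 / (5).
R2 ← R2 + 10·R1.
R2 ← R2 / (-1/2).
R1 ← R1 + 2/5·R2.
R3 ← R3 + 1·R2.
Rank is 2 with 3 unknowns, leaving r free.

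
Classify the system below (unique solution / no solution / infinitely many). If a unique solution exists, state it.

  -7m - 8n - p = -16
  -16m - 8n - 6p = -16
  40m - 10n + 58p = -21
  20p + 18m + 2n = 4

Row-reduce:
R1 ← R1 / (-7).
R2 ← R2 + 16·R1.
R3 ← R3 − 40·R1.
R4 ← R4 − 18·R1.
R2 ← R2 / (72/7).
R1 ← R1 − 8/7·R2.
R3 ← R3 + 390/7·R2.
R4 ← R4 + 130/7·R2.
R3 ← R3 / (193/6).
R1 ← R1 − 5/9·R3.
R2 ← R2 + 13/36·R3.
R4 ← R4 − 193/18·R3.
Row 4 reduces to 0 = 1/3, a contradiction. The system is inconsistent.

no solution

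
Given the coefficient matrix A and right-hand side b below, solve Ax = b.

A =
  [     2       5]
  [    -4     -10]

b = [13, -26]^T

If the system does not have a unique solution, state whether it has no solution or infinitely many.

Row-reduce:
R1 ← R1 / (2).
R2 ← R2 + 4·R1.
Rank is 1 with 2 unknowns, leaving x_2 free.

infinitely many solutions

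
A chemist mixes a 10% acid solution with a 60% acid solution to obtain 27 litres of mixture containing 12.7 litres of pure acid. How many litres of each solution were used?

Let a = litres of solution A, b = litres of solution B.
  a + b = 27
  (3/5)b + (1/10)a = 127/10
From equation 1: a = 27 − b.
Substitute into equation 2 and solve: b = 20.
Then a = 7.

litres of solution A: 7, litres of solution B: 20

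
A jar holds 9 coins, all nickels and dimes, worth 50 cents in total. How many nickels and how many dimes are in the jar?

nickels: 8, dimes: 1

Let n = nickels, d = dimes.
  n + d = 9
  5n + 10d = 50
From equation 1: n = 9 − d.
Substitute into equation 2 and solve: d = 1.
Then n = 8.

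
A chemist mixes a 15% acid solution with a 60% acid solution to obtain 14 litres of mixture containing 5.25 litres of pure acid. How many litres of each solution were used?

litres of solution A: 7, litres of solution B: 7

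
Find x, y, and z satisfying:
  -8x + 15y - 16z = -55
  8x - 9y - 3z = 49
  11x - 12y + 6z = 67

x = 5, y = -1, z = 0

Row-reduce the augmented matrix:
R1 ← R1 / (-8).
R2 ← R2 − 8·R1.
R3 ← R3 − 11·R1.
R2 ← R2 / (6).
R1 ← R1 + 15/8·R2.
R3 ← R3 − 69/8·R2.
R3 ← R3 / (181/16).
R1 ← R1 + 63/16·R3.
R2 ← R2 + 19/6·R3.
Reading off the reduced rows gives x = 5, y = -1, z = 0.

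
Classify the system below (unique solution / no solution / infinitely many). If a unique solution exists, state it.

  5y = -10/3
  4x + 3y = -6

x = -1, y = -2/3

Row-reduce the augmented matrix:
Swap R1 and R2.
R1 ← R1 / (4).
R2 ← R2 / (5).
R1 ← R1 − 3/4·R2.
Reading off the reduced rows gives x = -1, y = -2/3.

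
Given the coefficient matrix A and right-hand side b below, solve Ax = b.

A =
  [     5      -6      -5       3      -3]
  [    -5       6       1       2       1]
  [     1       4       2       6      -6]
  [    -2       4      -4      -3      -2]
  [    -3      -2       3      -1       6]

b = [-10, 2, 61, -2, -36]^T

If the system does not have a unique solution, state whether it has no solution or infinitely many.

x_1 = 3, x_2 = 3, x_3 = 5, x_4 = 0, x_5 = -6

Row-reduce the augmented matrix:
R1 ← R1 / (5).
R2 ← R2 + 5·R1.
R3 ← R3 − 1·R1.
R4 ← R4 + 2·R1.
R5 ← R5 + 3·R1.
Swap R2 and R3.
R2 ← R2 / (26/5).
R1 ← R1 + 6/5·R2.
R4 ← R4 − 8/5·R2.
R5 ← R5 + 28/5·R2.
R3 ← R3 / (-4).
R1 ← R1 + 4/13·R3.
R2 ← R2 − 15/26·R3.
R4 ← R4 + 90/13·R3.
R5 ← R5 − 42/13·R3.
R4 ← R4 / (-315/26).
R1 ← R1 − 19/13·R4.
R2 ← R2 − 183/104·R4.
R3 ← R3 + 5/4·R4.
R5 ← R5 − 277/26·R4.
R5 ← R5 / (-97/63).
R1 ← R1 + 92/63·R5.
R2 ← R2 + 22/21·R5.
R3 ← R3 − 19/63·R5.
R4 ← R4 + 10/63·R5.
Reading off the reduced rows gives x_1 = 3, x_2 = 3, x_3 = 5, x_4 = 0, x_5 = -6.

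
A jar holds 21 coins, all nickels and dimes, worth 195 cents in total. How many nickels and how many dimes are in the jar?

nickels: 3, dimes: 18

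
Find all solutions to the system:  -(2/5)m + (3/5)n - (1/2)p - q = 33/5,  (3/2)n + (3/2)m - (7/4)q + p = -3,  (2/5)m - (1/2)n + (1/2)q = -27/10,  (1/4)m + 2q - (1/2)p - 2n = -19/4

m = -3, n = -1, p = -4, q = -4

Row-reduce the augmented matrix:
R1 ← R1 / (-2/5).
R2 ← R2 − 3/2·R1.
R3 ← R3 − 2/5·R1.
R4 ← R4 − 1/4·R1.
R2 ← R2 / (15/4).
R1 ← R1 + 3/2·R2.
R3 ← R3 − 1/10·R2.
R4 ← R4 + 13/8·R2.
R3 ← R3 / (-143/300).
R1 ← R1 − 9/10·R3.
R2 ← R2 + 7/30·R3.
R4 ← R4 + 143/120·R3.
R4 ← R4 / (-1/8).
R1 ← R1 + 105/286·R4.
R2 ← R2 + 185/143·R4.
R3 ← R3 − 106/143·R4.
Reading off the reduced rows gives m = -3, n = -1, p = -4, q = -4.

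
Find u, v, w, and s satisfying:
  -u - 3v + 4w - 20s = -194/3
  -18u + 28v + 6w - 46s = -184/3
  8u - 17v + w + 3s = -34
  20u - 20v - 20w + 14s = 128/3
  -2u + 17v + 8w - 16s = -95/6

u = 1/2, v = 5/2, w = -5/2, s = 7/3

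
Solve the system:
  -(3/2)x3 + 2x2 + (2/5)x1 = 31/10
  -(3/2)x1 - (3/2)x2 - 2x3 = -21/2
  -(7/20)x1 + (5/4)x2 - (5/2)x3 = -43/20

Row-reduce:
R1 ← R1 / (2/5).
R2 ← R2 + 3/2·R1.
R3 ← R3 + 7/20·R1.
R2 ← R2 / (6).
R1 ← R1 − 5·R2.
R3 ← R3 − 3·R2.
Rank is 2 with 3 unknowns, leaving x3 free.

infinitely many solutions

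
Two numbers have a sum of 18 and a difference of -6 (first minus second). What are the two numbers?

first number: 6, second number: 12

Let x = first number, y = second number.
  x + y = 18
  x - y = -6
Row-reduce the augmented matrix:
R2 ← R2 − 1·R1.
R2 ← R2 / (-2).
R1 ← R1 − 1·R2.
Reading off the reduced rows gives x = 6, y = 12.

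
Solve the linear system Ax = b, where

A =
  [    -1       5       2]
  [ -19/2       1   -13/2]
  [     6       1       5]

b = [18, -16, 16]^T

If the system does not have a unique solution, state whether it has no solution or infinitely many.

no solution

Row-reduce:
R1 ← R1 / (-1).
R2 ← R2 + 19/2·R1.
R3 ← R3 − 6·R1.
R2 ← R2 / (-93/2).
R1 ← R1 + 5·R2.
R3 ← R3 − 31·R2.
Row 3 reduces to 0 = -2/3, a contradiction. The system is inconsistent.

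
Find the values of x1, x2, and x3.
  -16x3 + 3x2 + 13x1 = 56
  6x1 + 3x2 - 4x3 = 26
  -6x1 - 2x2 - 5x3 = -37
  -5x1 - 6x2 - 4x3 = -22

Row-reduce the augmented matrix:
R1 ← R1 / (13).
R2 ← R2 − 6·R1.
R3 ← R3 + 6·R1.
R4 ← R4 + 5·R1.
R2 ← R2 / (21/13).
R1 ← R1 − 3/13·R2.
R3 ← R3 + 8/13·R2.
R4 ← R4 + 63/13·R2.
R3 ← R3 / (-233/21).
R1 ← R1 + 12/7·R3.
R2 ← R2 − 44/21·R3.
R4 reduces to 0 = 0, so the extra equation is consistent.
Reading off the reduced rows gives x1 = 6, x2 = -2, x3 = 1.

x1 = 6, x2 = -2, x3 = 1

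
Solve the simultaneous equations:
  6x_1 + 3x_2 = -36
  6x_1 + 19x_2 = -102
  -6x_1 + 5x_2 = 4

no solution

Row-reduce:
R1 ← R1 / (6).
R2 ← R2 − 6·R1.
R3 ← R3 + 6·R1.
R2 ← R2 / (16).
R1 ← R1 − 1/2·R2.
R3 ← R3 − 8·R2.
Row 3 reduces to 0 = 1, a contradiction. The system is inconsistent.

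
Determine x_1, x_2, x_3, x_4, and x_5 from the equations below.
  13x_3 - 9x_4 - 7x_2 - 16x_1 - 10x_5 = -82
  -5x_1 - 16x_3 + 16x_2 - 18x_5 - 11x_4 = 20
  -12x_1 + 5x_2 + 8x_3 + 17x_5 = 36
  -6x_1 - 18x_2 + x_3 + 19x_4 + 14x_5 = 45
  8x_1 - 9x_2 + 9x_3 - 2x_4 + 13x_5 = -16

Row-reduce the augmented matrix:
R1 ← R1 / (-16).
R2 ← R2 + 5·R1.
R3 ← R3 + 12·R1.
R4 ← R4 + 6·R1.
R5 ← R5 − 8·R1.
R2 ← R2 / (291/16).
R1 ← R1 − 7/16·R2.
R3 ← R3 − 41/4·R2.
R4 ← R4 + 123/8·R2.
R5 ← R5 + 25/2·R2.
R3 ← R3 / (927/97).
R1 ← R1 + 32/97·R3.
R2 ← R2 + 107/97·R3.
R4 ← R4 + 2021/97·R3.
R5 ← R5 − 166/97·R3.
R4 ← R4 / (111878/2781).
R1 ← R1 − 3203/2781·R4.
R2 ← R2 − 2396/2781·R4.
R3 ← R3 − 3307/2781·R4.
R5 ← R5 + 39385/2781·R4.
R5 ← R5 / (2119813/111878).
R1 ← R1 + 9249/111878·R5.
R2 ← R2 − 74485/55939·R5.
R3 ← R3 − 130761/111878·R5.
R4 ← R4 − 213763/111878·R5.
Reading off the reduced rows gives x_1 = -1, x_2 = 1, x_3 = -4, x_4 = 1, x_5 = 3.

x_1 = -1, x_2 = 1, x_3 = -4, x_4 = 1, x_5 = 3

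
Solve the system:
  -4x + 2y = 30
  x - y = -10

x = -5, y = 5

Row-reduce the augmented matrix:
R1 ← R1 / (-4).
R2 ← R2 − 1·R1.
R2 ← R2 / (-1/2).
R1 ← R1 + 1/2·R2.
Reading off the reduced rows gives x = -5, y = 5.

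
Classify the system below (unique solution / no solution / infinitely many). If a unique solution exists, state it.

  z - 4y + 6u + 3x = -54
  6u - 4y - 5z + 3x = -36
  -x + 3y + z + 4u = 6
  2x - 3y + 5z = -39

x = -3, y = 6, z = -3, u = -3

Row-reduce the augmented matrix:
R1 ← R1 / (3).
R2 ← R2 − 3·R1.
R3 ← R3 + 1·R1.
R4 ← R4 − 2·R1.
Swap R2 and R3.
R2 ← R2 / (5/3).
R1 ← R1 + 4/3·R2.
R4 ← R4 + 1/3·R2.
R3 ← R3 / (-6).
R1 ← R1 − 7/5·R3.
R2 ← R2 − 4/5·R3.
R4 ← R4 − 23/5·R3.
R4 ← R4 / (-14/5).
R1 ← R1 − 34/5·R4.
R2 ← R2 − 18/5·R4.
Reading off the reduced rows gives x = -3, y = 6, z = -3, u = -3.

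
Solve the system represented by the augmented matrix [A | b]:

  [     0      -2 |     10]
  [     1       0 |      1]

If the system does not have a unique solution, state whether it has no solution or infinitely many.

Row-reduce the augmented matrix:
Swap R1 and R2.
R2 ← R2 / (-2).
Reading off the reduced rows gives x_1 = 1, x_2 = -5.

x_1 = 1, x_2 = -5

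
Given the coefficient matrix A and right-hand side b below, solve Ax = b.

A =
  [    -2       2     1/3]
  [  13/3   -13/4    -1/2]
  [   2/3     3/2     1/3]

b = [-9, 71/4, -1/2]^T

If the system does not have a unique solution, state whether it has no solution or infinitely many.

infinitely many solutions

Row-reduce:
R1 ← R1 / (-2).
R2 ← R2 − 13/3·R1.
R3 ← R3 − 2/3·R1.
R2 ← R2 / (13/12).
R1 ← R1 + 1·R2.
R3 ← R3 − 13/6·R2.
Rank is 2 with 3 unknowns, leaving x_3 free.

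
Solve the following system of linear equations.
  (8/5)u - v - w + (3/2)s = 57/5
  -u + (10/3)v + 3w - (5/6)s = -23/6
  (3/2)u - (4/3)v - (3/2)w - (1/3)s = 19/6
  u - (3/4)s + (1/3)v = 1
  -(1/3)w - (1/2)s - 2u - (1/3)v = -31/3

Row-reduce:
R1 ← R1 / (8/5).
R2 ← R2 + 1·R1.
R3 ← R3 − 3/2·R1.
R4 ← R4 − 1·R1.
R5 ← R5 + 2·R1.
R2 ← R2 / (65/24).
R1 ← R1 + 5/8·R2.
R3 ← R3 + 19/48·R2.
R4 ← R4 − 23/24·R2.
R5 ← R5 + 19/12·R2.
R3 ← R3 / (-14/65).
R1 ← R1 + 1/13·R3.
R2 ← R2 − 57/65·R3.
R4 ← R4 + 14/65·R3.
R5 ← R5 + 38/195·R3.
Swap R4 and R5.
R4 ← R4 / (755/252).
R1 ← R1 − 265/168·R4.
R2 ← R2 + 391/56·R4.
R3 ← R3 − 1345/168·R4.
Row 5 reduces to 0 = -1/4, a contradiction. The system is inconsistent.

no solution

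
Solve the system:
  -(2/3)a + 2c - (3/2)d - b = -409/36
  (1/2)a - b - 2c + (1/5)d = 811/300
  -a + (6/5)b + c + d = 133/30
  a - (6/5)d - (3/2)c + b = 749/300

a = -4/3, b = 11/4, c = -14/5, d = 13/5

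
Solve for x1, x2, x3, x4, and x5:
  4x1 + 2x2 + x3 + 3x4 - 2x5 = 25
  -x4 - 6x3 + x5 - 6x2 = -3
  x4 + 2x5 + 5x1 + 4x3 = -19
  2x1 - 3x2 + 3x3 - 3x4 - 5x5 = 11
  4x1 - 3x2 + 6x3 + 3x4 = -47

Row-reduce the augmented matrix:
R1 ← R1 / (4).
R3 ← R3 − 5·R1.
R4 ← R4 − 2·R1.
R5 ← R5 − 4·R1.
R2 ← R2 / (-6).
R1 ← R1 − 1/2·R2.
R3 ← R3 + 5/2·R2.
R4 ← R4 + 4·R2.
R5 ← R5 + 5·R2.
R3 ← R3 / (21/4).
R1 ← R1 + 1/4·R3.
R2 ← R2 − 1·R3.
R4 ← R4 − 13/2·R3.
R5 ← R5 − 10·R3.
R4 ← R4 / (-17/18).
R1 ← R1 − 5/9·R4.
R2 ← R2 − 11/18·R4.
R3 ← R3 + 4/9·R4.
R5 ← R5 − 95/18·R4.
R5 ← R5 / (-1036/17).
R1 ← R1 + 101/17·R5.
R2 ← R2 + 123/17·R5.
R3 ← R3 − 91/17·R5.
R4 ← R4 − 175/17·R5.
Reading off the reduced rows gives x1 = 4, x2 = 6, x3 = -6, x4 = -3, x5 = -6.

x1 = 4, x2 = 6, x3 = -6, x4 = -3, x5 = -6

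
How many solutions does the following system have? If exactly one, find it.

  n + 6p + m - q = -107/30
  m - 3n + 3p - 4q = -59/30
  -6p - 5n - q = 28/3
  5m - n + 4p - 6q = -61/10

m = 3/2, n = -12/5, p = 0, q = 8/3

Row-reduce the augmented matrix:
R2 ← R2 − 1·R1.
R4 ← R4 − 5·R1.
R2 ← R2 / (-4).
R1 ← R1 − 1·R2.
R3 ← R3 + 5·R2.
R4 ← R4 + 6·R2.
R3 ← R3 / (-9/4).
R1 ← R1 − 21/4·R3.
R2 ← R2 − 3/4·R3.
R4 ← R4 + 43/2·R3.
R4 ← R4 / (-205/9).
R1 ← R1 − 14/3·R4.
R2 ← R2 − 5/3·R4.
R3 ← R3 + 11/9·R4.
Reading off the reduced rows gives m = 3/2, n = -12/5, p = 0, q = 8/3.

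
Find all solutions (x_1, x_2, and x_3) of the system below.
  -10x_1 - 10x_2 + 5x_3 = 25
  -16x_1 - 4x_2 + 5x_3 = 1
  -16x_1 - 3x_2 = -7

Row-reduce the augmented matrix:
R1 ← R1 / (-10).
R2 ← R2 + 16·R1.
R3 ← R3 + 16·R1.
R2 ← R2 / (12).
R1 ← R1 − 1·R2.
R3 ← R3 − 13·R2.
R3 ← R3 / (-19/4).
R1 ← R1 + 1/4·R3.
R2 ← R2 + 1/4·R3.
Reading off the reduced rows gives x_1 = 1, x_2 = -3, x_3 = 1.

x_1 = 1, x_2 = -3, x_3 = 1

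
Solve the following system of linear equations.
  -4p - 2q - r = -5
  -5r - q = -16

infinitely many solutions

Row-reduce:
R1 ← R1 / (-4).
R2 ← R2 / (-1).
R1 ← R1 − 1/2·R2.
Rank is 2 with 3 unknowns, leaving r free.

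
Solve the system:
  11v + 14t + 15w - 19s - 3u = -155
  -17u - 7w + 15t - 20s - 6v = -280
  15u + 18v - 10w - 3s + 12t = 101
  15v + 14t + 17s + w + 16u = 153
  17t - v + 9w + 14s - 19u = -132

Row-reduce the augmented matrix:
R1 ← R1 / (-3).
R2 ← R2 + 17·R1.
R3 ← R3 − 15·R1.
R4 ← R4 − 16·R1.
R5 ← R5 + 19·R1.
R2 ← R2 / (-205/3).
R1 ← R1 + 11/3·R2.
R3 ← R3 − 73·R2.
R4 ← R4 − 221/3·R2.
R5 ← R5 + 212/3·R2.
R3 ← R3 / (-6823/205).
R1 ← R1 + 13/205·R3.
R2 ← R2 − 276/205·R3.
R4 ← R4 + 3727/205·R3.
R5 ← R5 − 1874/205·R3.
R4 ← R4 / (85627/6823).
R1 ← R1 − 11173/6823·R4.
R2 ← R2 + 9953/6823·R4.
R3 ← R3 − 891/6823·R4.
R5 ← R5 − 289837/6823·R4.
R5 ← R5 / (-3623639/85627).
R1 ← R1 + 240938/85627·R5.
R2 ← R2 − 246641/85627·R5.
R3 ← R3 + 44895/85627·R5.
R4 ← R4 − 82298/85627·R5.
Reading off the reduced rows gives u = 4, v = 6, w = -2, s = 5, t = -6.

u = 4, v = 6, w = -2, s = 5, t = -6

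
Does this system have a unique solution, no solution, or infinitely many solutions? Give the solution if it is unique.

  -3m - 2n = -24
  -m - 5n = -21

m = 6, n = 3

Row-reduce the augmented matrix:
R1 ← R1 / (-3).
R2 ← R2 + 1·R1.
R2 ← R2 / (-13/3).
R1 ← R1 − 2/3·R2.
Reading off the reduced rows gives m = 6, n = 3.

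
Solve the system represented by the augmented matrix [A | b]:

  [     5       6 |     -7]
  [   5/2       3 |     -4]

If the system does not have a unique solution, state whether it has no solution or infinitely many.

no solution

Row-reduce:
R1 ← R1 / (5).
R2 ← R2 − 5/2·R1.
Row 2 reduces to 0 = -1/2, a contradiction. The system is inconsistent.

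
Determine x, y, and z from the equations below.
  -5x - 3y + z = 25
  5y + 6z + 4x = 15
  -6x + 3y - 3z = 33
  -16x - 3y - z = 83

Row-reduce the augmented matrix:
R1 ← R1 / (-5).
R2 ← R2 − 4·R1.
R3 ← R3 + 6·R1.
R4 ← R4 + 16·R1.
R2 ← R2 / (13/5).
R1 ← R1 − 3/5·R2.
R3 ← R3 − 33/5·R2.
R4 ← R4 − 33/5·R2.
R3 ← R3 / (-279/13).
R1 ← R1 + 23/13·R3.
R2 ← R2 − 34/13·R3.
R4 ← R4 + 279/13·R3.
R4 reduces to 0 = 0, so the extra equation is consistent.
Reading off the reduced rows gives x = -6, y = 3, z = 4.

x = -6, y = 3, z = 4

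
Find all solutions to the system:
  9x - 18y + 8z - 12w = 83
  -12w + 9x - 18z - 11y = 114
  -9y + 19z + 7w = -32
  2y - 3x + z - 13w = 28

x = 1, y = -3, z = -2, w = -3

Row-reduce the augmented matrix:
R1 ← R1 / (9).
R2 ← R2 − 9·R1.
R4 ← R4 + 3·R1.
R2 ← R2 / (7).
R1 ← R1 + 2·R2.
R3 ← R3 + 9·R2.
R4 ← R4 + 4·R2.
R3 ← R3 / (-101/7).
R1 ← R1 + 412/63·R3.
R2 ← R2 + 26/7·R3.
R4 ← R4 + 235/21·R3.
R4 ← R4 / (-6796/303).
R1 ← R1 + 4096/909·R4.
R2 ← R2 + 182/101·R4.
R3 ← R3 + 49/101·R4.
Reading off the reduced rows gives x = 1, y = -3, z = -2, w = -3.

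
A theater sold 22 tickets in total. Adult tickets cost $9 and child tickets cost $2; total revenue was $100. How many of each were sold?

adult tickets: 8, child tickets: 14

Let a = adult tickets, c = child tickets.
  a + c = 22
  9a + 2c = 100
Row-reduce the augmented matrix:
R2 ← R2 − 9·R1.
R2 ← R2 / (-7).
R1 ← R1 − 1·R2.
Reading off the reduced rows gives a = 8, c = 14.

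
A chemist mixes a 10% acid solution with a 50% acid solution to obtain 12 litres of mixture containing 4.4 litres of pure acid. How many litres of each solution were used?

litres of solution A: 4, litres of solution B: 8

Let a = litres of solution A, b = litres of solution B.
  b + a = 12
  (1/10)a + (1/2)b = 22/5
From equation 1: a = 12 − b.
Substitute into equation 2 and solve: b = 8.
Then a = 4.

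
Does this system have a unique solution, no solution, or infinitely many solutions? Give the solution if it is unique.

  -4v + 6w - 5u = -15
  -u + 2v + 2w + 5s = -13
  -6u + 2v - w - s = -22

infinitely many solutions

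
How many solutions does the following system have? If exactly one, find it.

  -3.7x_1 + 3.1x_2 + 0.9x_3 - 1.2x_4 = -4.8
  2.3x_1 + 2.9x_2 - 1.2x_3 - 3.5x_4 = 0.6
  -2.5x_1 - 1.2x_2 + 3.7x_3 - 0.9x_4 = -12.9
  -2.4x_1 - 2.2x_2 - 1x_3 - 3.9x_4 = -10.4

Row-reduce the augmented matrix:
R1 ← R1 / (-37/10).
R2 ← R2 − 23/10·R1.
R3 ← R3 + 5/2·R1.
R4 ← R4 + 12/5·R1.
R2 ← R2 / (893/185).
R1 ← R1 + 31/37·R2.
R3 ← R3 + 1219/370·R2.
R4 ← R4 + 779/185·R2.
R3 ← R3 / (47413/17860).
R1 ← R1 + 633/1786·R3.
R2 ← R2 + 237/1786·R3.
R4 ← R4 + 1007/470·R3.
R4 ← R4 / (-4379263/474130).
R1 ← R1 + 38474/47413·R4.
R2 ← R2 + 48785/47413·R4.
R3 ← R3 + 53351/47413·R4.
Reading off the reduced rows gives x_1 = 1, x_2 = 1, x_3 = -2, x_4 = 2.

x_1 = 1, x_2 = 1, x_3 = -2, x_4 = 2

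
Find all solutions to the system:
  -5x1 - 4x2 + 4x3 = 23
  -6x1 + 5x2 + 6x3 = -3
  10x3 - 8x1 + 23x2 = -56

Row-reduce:
R1 ← R1 / (-5).
R2 ← R2 + 6·R1.
R3 ← R3 + 8·R1.
R2 ← R2 / (49/5).
R1 ← R1 − 4/5·R2.
R3 ← R3 − 147/5·R2.
Row 3 reduces to 0 = -1, a contradiction. The system is inconsistent.

no solution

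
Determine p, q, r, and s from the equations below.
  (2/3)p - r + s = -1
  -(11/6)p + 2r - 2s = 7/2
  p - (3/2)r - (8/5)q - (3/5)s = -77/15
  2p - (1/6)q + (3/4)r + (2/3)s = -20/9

p = -3, q = -5/3, r = 2, s = 3

Row-reduce the augmented matrix:
R1 ← R1 / (2/3).
R2 ← R2 + 11/6·R1.
R3 ← R3 − 1·R1.
R4 ← R4 − 2·R1.
Swap R2 and R3.
R2 ← R2 / (-8/5).
R4 ← R4 + 1/6·R2.
R3 ← R3 / (-3/4).
R1 ← R1 + 3/2·R3.
R4 ← R4 − 15/4·R3.
R4 ← R4 / (157/96).
R2 ← R2 − 21/16·R4.
R3 ← R3 + 1·R4.
Reading off the reduced rows gives p = -3, q = -5/3, r = 2, s = 3.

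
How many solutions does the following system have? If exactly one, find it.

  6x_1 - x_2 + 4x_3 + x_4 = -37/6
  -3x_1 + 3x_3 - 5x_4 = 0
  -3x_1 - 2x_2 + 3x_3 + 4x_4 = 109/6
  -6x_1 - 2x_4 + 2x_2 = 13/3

x_1 = -2, x_2 = -7/3, x_3 = 1/2, x_4 = 3/2

Row-reduce the augmented matrix:
R1 ← R1 / (6).
R2 ← R2 + 3·R1.
R3 ← R3 + 3·R1.
R4 ← R4 + 6·R1.
R2 ← R2 / (-1/2).
R1 ← R1 + 1/6·R2.
R3 ← R3 + 5/2·R2.
R4 ← R4 − 1·R2.
R3 ← R3 / (-20).
R1 ← R1 + 1·R3.
R2 ← R2 + 10·R3.
R4 ← R4 − 14·R3.
R4 ← R4 / (89/10).
R1 ← R1 − 19/60·R4.
R2 ← R2 + 9/2·R4.
R3 ← R3 + 27/20·R4.
Reading off the reduced rows gives x_1 = -2, x_2 = -7/3, x_3 = 1/2, x_4 = 3/2.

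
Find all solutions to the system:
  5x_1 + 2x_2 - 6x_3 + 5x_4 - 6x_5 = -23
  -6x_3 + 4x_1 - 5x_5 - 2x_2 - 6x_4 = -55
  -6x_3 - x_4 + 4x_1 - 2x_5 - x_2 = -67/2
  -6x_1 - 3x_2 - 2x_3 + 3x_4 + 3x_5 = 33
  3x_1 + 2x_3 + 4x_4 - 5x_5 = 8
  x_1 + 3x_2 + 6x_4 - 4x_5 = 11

Row-reduce:
R1 ← R1 / (5).
R2 ← R2 − 4·R1.
R3 ← R3 − 4·R1.
R4 ← R4 + 6·R1.
R5 ← R5 − 3·R1.
R6 ← R6 − 1·R1.
R2 ← R2 / (-18/5).
R1 ← R1 − 2/5·R2.
R3 ← R3 + 13/5·R2.
R4 ← R4 + 3/5·R2.
R5 ← R5 + 6/5·R2.
R6 ← R6 − 13/5·R2.
R3 ← R3 / (-1/3).
R1 ← R1 + 4/3·R3.
R2 ← R2 − 1/3·R3.
R4 ← R4 + 9·R3.
R5 ← R5 − 6·R3.
R6 ← R6 − 1/3·R3.
R4 ← R4 / (-148/3).
R1 ← R1 + 9·R4.
R2 ← R2 − 5·R4.
R3 ← R3 + 20/3·R4.
R5 ← R5 − 133/3·R4.
R5 ← R5 / (-3481/148).
R1 ← R1 − 335/148·R5.
R2 ← R2 + 811/148·R5.
R3 ← R3 − 183/74·R5.
R4 ← R4 − 251/148·R5.
Row 6 reduces to 0 = 1/2, a contradiction. The system is inconsistent.

no solution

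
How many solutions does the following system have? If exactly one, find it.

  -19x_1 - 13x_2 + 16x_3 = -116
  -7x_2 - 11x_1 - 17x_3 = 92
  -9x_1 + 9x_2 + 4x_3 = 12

x_1 = -1, x_2 = 3, x_3 = -6

Row-reduce the augmented matrix:
R1 ← R1 / (-19).
R2 ← R2 + 11·R1.
R3 ← R3 + 9·R1.
R2 ← R2 / (10/19).
R1 ← R1 − 13/19·R2.
R3 ← R3 − 288/19·R2.
R3 ← R3 / (3764/5).
R1 ← R1 − 333/10·R3.
R2 ← R2 + 499/10·R3.
Reading off the reduced rows gives x_1 = -1, x_2 = 3, x_3 = -6.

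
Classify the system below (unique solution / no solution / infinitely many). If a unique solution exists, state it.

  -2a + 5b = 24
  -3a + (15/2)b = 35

no solution

Row-reduce:
R1 ← R1 / (-2).
R2 ← R2 + 3·R1.
Row 2 reduces to 0 = -1, a contradiction. The system is inconsistent.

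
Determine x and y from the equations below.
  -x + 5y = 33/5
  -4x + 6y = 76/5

Row-reduce the augmented matrix:
R1 ← R1 / (-1).
R2 ← R2 + 4·R1.
R2 ← R2 / (-14).
R1 ← R1 + 5·R2.
Reading off the reduced rows gives x = -13/5, y = 4/5.

x = -13/5, y = 4/5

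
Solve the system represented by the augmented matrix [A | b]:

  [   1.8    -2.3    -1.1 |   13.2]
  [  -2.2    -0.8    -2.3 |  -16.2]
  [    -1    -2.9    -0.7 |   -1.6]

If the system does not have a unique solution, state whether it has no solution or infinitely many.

x_1 = 6, x_2 = -2, x_3 = 2

Row-reduce the augmented matrix:
R1 ← R1 / (9/5).
R2 ← R2 + 11/5·R1.
R3 ← R3 + 1·R1.
R2 ← R2 / (-65/18).
R1 ← R1 + 23/18·R2.
R3 ← R3 + 188/45·R2.
R3 ← R3 / (4721/1625).
R1 ← R1 − 441/650·R3.
R2 ← R2 − 328/325·R3.
Reading off the reduced rows gives x_1 = 6, x_2 = -2, x_3 = 2.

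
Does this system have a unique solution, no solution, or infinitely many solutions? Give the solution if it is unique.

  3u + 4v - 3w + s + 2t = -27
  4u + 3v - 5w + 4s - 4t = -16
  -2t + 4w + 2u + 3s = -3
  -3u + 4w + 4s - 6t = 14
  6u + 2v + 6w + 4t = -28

u = -2, v = -4, w = 0, s = -1, t = -2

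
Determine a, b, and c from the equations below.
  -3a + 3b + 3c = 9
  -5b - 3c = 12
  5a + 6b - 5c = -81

a = -3, b = -6, c = 6

Row-reduce the augmented matrix:
R1 ← R1 / (-3).
R3 ← R3 − 5·R1.
R2 ← R2 / (-5).
R1 ← R1 + 1·R2.
R3 ← R3 − 11·R2.
R3 ← R3 / (-33/5).
R1 ← R1 + 2/5·R3.
R2 ← R2 − 3/5·R3.
Reading off the reduced rows gives a = -3, b = -6, c = 6.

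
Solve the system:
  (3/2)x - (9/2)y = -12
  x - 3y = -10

no solution

Row-reduce:
R1 ← R1 / (3/2).
R2 ← R2 − 1·R1.
Row 2 reduces to 0 = -2, a contradiction. The system is inconsistent.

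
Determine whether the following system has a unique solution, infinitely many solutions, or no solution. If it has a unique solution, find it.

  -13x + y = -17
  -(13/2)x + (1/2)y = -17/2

infinitely many solutions

Row-reduce:
R1 ← R1 / (-13).
R2 ← R2 + 13/2·R1.
Rank is 1 with 2 unknowns, leaving y free.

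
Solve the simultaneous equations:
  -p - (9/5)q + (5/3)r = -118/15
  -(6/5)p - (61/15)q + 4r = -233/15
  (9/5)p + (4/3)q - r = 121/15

infinitely many solutions

Row-reduce:
R1 ← R1 / (-1).
R2 ← R2 + 6/5·R1.
R3 ← R3 − 9/5·R1.
R2 ← R2 / (-143/75).
R1 ← R1 − 9/5·R2.
R3 ← R3 + 143/75·R2.
Rank is 2 with 3 unknowns, leaving r free.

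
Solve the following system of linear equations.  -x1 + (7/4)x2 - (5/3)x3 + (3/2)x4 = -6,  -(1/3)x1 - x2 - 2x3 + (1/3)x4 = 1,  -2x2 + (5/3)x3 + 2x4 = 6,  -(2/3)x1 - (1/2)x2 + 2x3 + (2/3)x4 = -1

x1 = 4, x2 = -2, x3 = 0, x4 = 1

Row-reduce the augmented matrix:
R1 ← R1 / (-1).
R2 ← R2 + 1/3·R1.
R4 ← R4 + 2/3·R1.
R2 ← R2 / (-19/12).
R1 ← R1 + 7/4·R2.
R3 ← R3 + 2·R2.
R4 ← R4 + 5/3·R2.
R3 ← R3 / (199/57).
R1 ← R1 − 62/19·R3.
R2 ← R2 − 52/57·R3.
R4 ← R4 − 88/19·R3.
R4 ← R4 / (-615/199).
R1 ← R1 + 673/199·R4.
R2 ← R2 + 94/199·R4.
R3 ← R3 − 126/199·R4.
Reading off the reduced rows gives x1 = 4, x2 = -2, x3 = 0, x4 = 1.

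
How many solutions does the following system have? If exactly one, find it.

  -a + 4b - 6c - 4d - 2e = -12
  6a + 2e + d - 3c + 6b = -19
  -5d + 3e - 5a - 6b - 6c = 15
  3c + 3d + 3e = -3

Row-reduce:
R1 ← R1 / (-1).
R2 ← R2 − 6·R1.
R3 ← R3 + 5·R1.
R2 ← R2 / (30).
R1 ← R1 + 4·R2.
R3 ← R3 + 26·R2.
R3 ← R3 / (-49/5).
R1 ← R1 − 4/5·R3.
R2 ← R2 + 13/10·R3.
R4 ← R4 − 3·R3.
R4 ← R4 / (73/49).
R1 ← R1 − 26/49·R4.
R2 ← R2 + 11/98·R4.
R3 ← R3 − 74/147·R4.
Rank is 4 with 5 unknowns, leaving e free.

infinitely many solutions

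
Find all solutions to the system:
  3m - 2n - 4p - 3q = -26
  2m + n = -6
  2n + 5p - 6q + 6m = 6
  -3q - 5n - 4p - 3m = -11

no solution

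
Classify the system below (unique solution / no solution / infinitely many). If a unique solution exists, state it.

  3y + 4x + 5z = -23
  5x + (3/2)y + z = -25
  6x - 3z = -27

infinitely many solutions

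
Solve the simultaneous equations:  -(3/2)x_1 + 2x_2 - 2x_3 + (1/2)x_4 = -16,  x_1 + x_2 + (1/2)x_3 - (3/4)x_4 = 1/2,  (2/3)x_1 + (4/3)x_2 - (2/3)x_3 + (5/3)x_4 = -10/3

infinitely many solutions

Row-reduce:
R1 ← R1 / (-3/2).
R2 ← R2 − 1·R1.
R3 ← R3 − 2/3·R1.
R2 ← R2 / (7/3).
R1 ← R1 + 4/3·R2.
R3 ← R3 − 20/9·R2.
R3 ← R3 / (-16/21).
R1 ← R1 − 6/7·R3.
R2 ← R2 + 5/14·R3.
Rank is 3 with 4 unknowns, leaving x_4 free.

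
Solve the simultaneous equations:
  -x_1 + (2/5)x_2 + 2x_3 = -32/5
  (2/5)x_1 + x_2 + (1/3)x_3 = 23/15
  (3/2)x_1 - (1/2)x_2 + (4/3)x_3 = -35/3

Row-reduce the augmented matrix:
R1 ← R1 / (-1).
R2 ← R2 − 2/5·R1.
R3 ← R3 − 3/2·R1.
R2 ← R2 / (29/25).
R1 ← R1 + 2/5·R2.
R3 ← R3 − 1/10·R2.
R3 ← R3 / (737/174).
R1 ← R1 + 140/87·R3.
R2 ← R2 − 85/87·R3.
Reading off the reduced rows gives x_1 = -2, x_2 = 4, x_3 = -5.

x_1 = -2, x_2 = 4, x_3 = -5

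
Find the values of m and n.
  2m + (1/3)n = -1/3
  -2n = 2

Row-reduce the augmented matrix:
R1 ← R1 / (2).
R2 ← R2 / (-2).
R1 ← R1 − 1/6·R2.
Reading off the reduced rows gives m = 0, n = -1.

m = 0, n = -1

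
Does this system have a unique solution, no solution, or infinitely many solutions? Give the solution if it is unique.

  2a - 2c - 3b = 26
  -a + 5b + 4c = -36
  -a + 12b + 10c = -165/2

Row-reduce:
R1 ← R1 / (2).
R2 ← R2 + 1·R1.
R3 ← R3 + 1·R1.
R2 ← R2 / (7/2).
R1 ← R1 + 3/2·R2.
R3 ← R3 − 21/2·R2.
Row 3 reduces to 0 = -1/2, a contradiction. The system is inconsistent.

no solution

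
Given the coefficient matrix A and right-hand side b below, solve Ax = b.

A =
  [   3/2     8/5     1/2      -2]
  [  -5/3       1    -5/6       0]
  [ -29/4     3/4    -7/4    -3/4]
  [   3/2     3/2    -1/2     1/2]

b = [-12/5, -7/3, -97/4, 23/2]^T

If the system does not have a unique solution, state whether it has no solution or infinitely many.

Row-reduce:
R1 ← R1 / (3/2).
R2 ← R2 + 5/3·R1.
R3 ← R3 + 29/4·R1.
R4 ← R4 − 3/2·R1.
R2 ← R2 / (25/9).
R1 ← R1 − 16/15·R2.
R3 ← R3 − 509/60·R2.
R4 ← R4 + 1/10·R2.
R3 ← R3 / (303/200).
R1 ← R1 − 11/25·R3.
R2 ← R2 + 1/10·R3.
R4 ← R4 + 101/100·R3.
Rank is 3 with 4 unknowns, leaving x_4 free.

infinitely many solutions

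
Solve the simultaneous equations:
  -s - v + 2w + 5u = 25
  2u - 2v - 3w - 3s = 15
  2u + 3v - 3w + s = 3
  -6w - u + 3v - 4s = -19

u = 5, v = -4, w = -1, s = 2

Row-reduce the augmented matrix:
R1 ← R1 / (5).
R2 ← R2 − 2·R1.
R3 ← R3 − 2·R1.
R4 ← R4 + 1·R1.
R2 ← R2 / (-8/5).
R1 ← R1 + 1/5·R2.
R3 ← R3 − 17/5·R2.
R4 ← R4 − 14/5·R2.
R3 ← R3 / (-95/8).
R1 ← R1 − 7/8·R3.
R2 ← R2 − 19/8·R3.
R4 ← R4 + 49/4·R3.
R4 ← R4 / (-427/95).
R1 ← R1 + 17/95·R4.
R2 ← R2 − 4/5·R4.
R3 ← R3 − 33/95·R4.
Reading off the reduced rows gives u = 5, v = -4, w = -1, s = 2.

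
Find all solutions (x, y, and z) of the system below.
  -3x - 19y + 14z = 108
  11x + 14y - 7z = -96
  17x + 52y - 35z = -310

no solution

Row-reduce:
R1 ← R1 / (-3).
R2 ← R2 − 11·R1.
R3 ← R3 − 17·R1.
R2 ← R2 / (-167/3).
R1 ← R1 − 19/3·R2.
R3 ← R3 + 167/3·R2.
Row 3 reduces to 0 = 2, a contradiction. The system is inconsistent.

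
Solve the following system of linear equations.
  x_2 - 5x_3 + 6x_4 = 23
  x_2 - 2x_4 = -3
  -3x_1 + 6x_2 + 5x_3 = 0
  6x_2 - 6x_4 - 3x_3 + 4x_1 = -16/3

Row-reduce the augmented matrix:
Swap R1 and R3.
R1 ← R1 / (-3).
R4 ← R4 − 4·R1.
R1 ← R1 + 2·R2.
R3 ← R3 − 1·R2.
R4 ← R4 − 14·R2.
R3 ← R3 / (-5).
R1 ← R1 + 5/3·R3.
R4 ← R4 − 11/3·R3.
R4 ← R4 / (418/15).
R1 ← R1 + 20/3·R4.
R2 ← R2 + 2·R4.
R3 ← R3 + 8/5·R4.
Reading off the reduced rows gives x_1 = -4/3, x_2 = 1, x_3 = -2, x_4 = 2.

x_1 = -4/3, x_2 = 1, x_3 = -2, x_4 = 2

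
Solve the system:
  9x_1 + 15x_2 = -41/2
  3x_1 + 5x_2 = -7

Row-reduce:
R1 ← R1 / (9).
R2 ← R2 − 3·R1.
Row 2 reduces to 0 = -1/6, a contradiction. The system is inconsistent.

no solution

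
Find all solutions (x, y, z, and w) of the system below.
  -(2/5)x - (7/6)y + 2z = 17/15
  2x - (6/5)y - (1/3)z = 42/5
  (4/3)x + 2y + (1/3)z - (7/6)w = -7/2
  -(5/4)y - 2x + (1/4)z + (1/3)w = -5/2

x = 3, y = -2, z = 0, w = 3

Row-reduce the augmented matrix:
R1 ← R1 / (-2/5).
R2 ← R2 − 2·R1.
R3 ← R3 − 4/3·R1.
R4 ← R4 + 2·R1.
R2 ← R2 / (-211/30).
R1 ← R1 − 35/12·R2.
R3 ← R3 + 17/9·R2.
R4 ← R4 − 55/12·R2.
R3 ← R3 / (8363/1899).
R1 ← R1 + 1255/1266·R3.
R2 ← R2 + 290/211·R3.
R4 ← R4 + 8737/2532·R3.
R4 ← R4 / (-116573/200712).
R1 ← R1 + 8785/33452·R4.
R2 ← R2 + 3045/8363·R4.
R3 ← R3 + 4431/16726·R4.
Reading off the reduced rows gives x = 3, y = -2, z = 0, w = 3.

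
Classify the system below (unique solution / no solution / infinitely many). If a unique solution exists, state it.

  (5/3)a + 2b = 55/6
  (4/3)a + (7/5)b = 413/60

a = 14/5, b = 9/4

Row-reduce the augmented matrix:
R1 ← R1 / (5/3).
R2 ← R2 − 4/3·R1.
R2 ← R2 / (-1/5).
R1 ← R1 − 6/5·R2.
Reading off the reduced rows gives a = 14/5, b = 9/4.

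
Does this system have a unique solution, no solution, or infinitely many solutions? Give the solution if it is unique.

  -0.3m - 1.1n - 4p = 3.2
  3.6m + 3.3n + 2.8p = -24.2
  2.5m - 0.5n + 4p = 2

m = -2, n = -6, p = 1

Row-reduce the augmented matrix:
R1 ← R1 / (-3/10).
R2 ← R2 − 18/5·R1.
R3 ← R3 − 5/2·R1.
R2 ← R2 / (-99/10).
R1 ← R1 − 11/3·R2.
R3 ← R3 + 29/3·R2.
R3 ← R3 / (4396/297).
R1 ← R1 + 92/27·R3.
R2 ← R2 − 452/99·R3.
Reading off the reduced rows gives m = -2, n = -6, p = 1.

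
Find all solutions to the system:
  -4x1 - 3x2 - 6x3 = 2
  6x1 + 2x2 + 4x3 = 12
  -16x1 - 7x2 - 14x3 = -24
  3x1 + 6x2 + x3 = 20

no solution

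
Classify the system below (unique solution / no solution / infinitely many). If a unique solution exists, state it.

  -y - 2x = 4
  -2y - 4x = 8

infinitely many solutions

Row-reduce:
R1 ← R1 / (-2).
R2 ← R2 + 4·R1.
Rank is 1 with 2 unknowns, leaving y free.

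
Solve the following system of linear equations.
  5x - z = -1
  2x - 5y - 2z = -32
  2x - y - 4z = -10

Row-reduce the augmented matrix:
R1 ← R1 / (5).
R2 ← R2 − 2·R1.
R3 ← R3 − 2·R1.
R2 ← R2 / (-5).
R3 ← R3 + 1·R2.
R3 ← R3 / (-82/25).
R1 ← R1 + 1/5·R3.
R2 ← R2 − 8/25·R3.
Reading off the reduced rows gives x = 0, y = 6, z = 1.

x = 0, y = 6, z = 1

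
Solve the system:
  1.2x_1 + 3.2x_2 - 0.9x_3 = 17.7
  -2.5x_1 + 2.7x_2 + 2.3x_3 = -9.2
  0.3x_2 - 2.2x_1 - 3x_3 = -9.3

x_1 = 6, x_2 = 3, x_3 = -1

Row-reduce the augmented matrix:
R1 ← R1 / (6/5).
R2 ← R2 + 5/2·R1.
R3 ← R3 + 11/5·R1.
R2 ← R2 / (281/30).
R1 ← R1 − 8/3·R2.
R3 ← R3 − 37/6·R2.
R3 ← R3 / (-55411/11240).
R1 ← R1 + 979/1124·R3.
R2 ← R2 − 51/1124·R3.
Reading off the reduced rows gives x_1 = 6, x_2 = 3, x_3 = -1.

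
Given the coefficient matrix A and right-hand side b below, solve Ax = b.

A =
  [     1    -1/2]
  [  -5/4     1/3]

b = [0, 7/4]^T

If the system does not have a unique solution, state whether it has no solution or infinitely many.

From equation 1: x_1 = 0 + 1/2·x_2.
Substitute into equation 2 and solve: x_2 = -6.
Then x_1 = -3.

x_1 = -3, x_2 = -6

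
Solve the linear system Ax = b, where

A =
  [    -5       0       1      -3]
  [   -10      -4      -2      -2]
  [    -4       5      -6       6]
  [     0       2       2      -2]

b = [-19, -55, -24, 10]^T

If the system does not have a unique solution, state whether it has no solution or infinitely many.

no solution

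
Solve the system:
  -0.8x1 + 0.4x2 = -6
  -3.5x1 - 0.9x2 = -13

x1 = 5, x2 = -5

Row-reduce the augmented matrix:
R1 ← R1 / (-4/5).
R2 ← R2 + 7/2·R1.
R2 ← R2 / (-53/20).
R1 ← R1 + 1/2·R2.
Reading off the reduced rows gives x1 = 5, x2 = -5.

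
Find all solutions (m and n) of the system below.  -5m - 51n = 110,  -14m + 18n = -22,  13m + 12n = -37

no solution

Row-reduce:
R1 ← R1 / (-5).
R2 ← R2 + 14·R1.
R3 ← R3 − 13·R1.
R2 ← R2 / (804/5).
R1 ← R1 − 51/5·R2.
R3 ← R3 + 603/5·R2.
Row 3 reduces to 0 = 3/2, a contradiction. The system is inconsistent.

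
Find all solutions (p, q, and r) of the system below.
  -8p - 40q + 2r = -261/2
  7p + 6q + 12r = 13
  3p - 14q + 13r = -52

no solution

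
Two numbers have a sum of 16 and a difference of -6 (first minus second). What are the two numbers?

first number: 5, second number: 11

Let x = first number, y = second number.
  x + y = 16
  -y + x = -6
From equation 1: x = 16 − y.
Substitute into equation 2 and solve: y = 11.
Then x = 5.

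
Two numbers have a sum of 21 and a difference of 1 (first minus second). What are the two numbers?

first number: 11, second number: 10

Let x = first number, y = second number.
  y + x = 21
  x - y = 1
Row-reduce the augmented matrix:
R2 ← R2 − 1·R1.
R2 ← R2 / (-2).
R1 ← R1 − 1·R2.
Reading off the reduced rows gives x = 11, y = 10.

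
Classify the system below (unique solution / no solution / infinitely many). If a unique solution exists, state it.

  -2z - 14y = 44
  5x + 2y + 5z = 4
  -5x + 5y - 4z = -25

no solution

Row-reduce:
Swap R1 and R2.
R1 ← R1 / (5).
R3 ← R3 + 5·R1.
R2 ← R2 / (-14).
R1 ← R1 − 2/5·R2.
R3 ← R3 − 7·R2.
Row 3 reduces to 0 = 1, a contradiction. The system is inconsistent.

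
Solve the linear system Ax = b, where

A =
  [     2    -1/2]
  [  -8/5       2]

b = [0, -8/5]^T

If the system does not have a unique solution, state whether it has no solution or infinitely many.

Row-reduce the augmented matrix:
R1 ← R1 / (2).
R2 ← R2 + 8/5·R1.
R2 ← R2 / (8/5).
R1 ← R1 + 1/4·R2.
Reading off the reduced rows gives x_1 = -1/4, x_2 = -1.

x_1 = -1/4, x_2 = -1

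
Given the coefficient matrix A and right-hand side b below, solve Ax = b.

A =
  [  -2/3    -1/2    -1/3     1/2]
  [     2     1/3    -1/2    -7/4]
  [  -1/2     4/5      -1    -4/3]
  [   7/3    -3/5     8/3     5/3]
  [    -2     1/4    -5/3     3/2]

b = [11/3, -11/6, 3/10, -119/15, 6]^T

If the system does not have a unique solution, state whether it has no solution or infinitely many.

Row-reduce the augmented matrix:
R1 ← R1 / (-2/3).
R2 ← R2 − 2·R1.
R3 ← R3 + 1/2·R1.
R4 ← R4 − 7/3·R1.
R5 ← R5 + 2·R1.
R2 ← R2 / (-7/6).
R1 ← R1 − 3/4·R2.
R3 ← R3 − 47/40·R2.
R4 ← R4 + 47/20·R2.
R5 ← R5 − 7/4·R2.
R3 ← R3 / (-633/280).
R1 ← R1 + 13/28·R3.
R2 ← R2 − 9/7·R3.
R4 ← R4 − 633/140·R3.
R5 ← R5 + 35/12·R3.
Swap R4 and R5.
R4 ← R4 / (24541/11394).
R1 ← R1 + 965/1899·R4.
R2 ← R2 + 190/211·R4.
R3 ← R3 − 3293/3798·R4.
R5 reduces to 0 = 0, so the extra equation is consistent.
Reading off the reduced rows gives x_1 = -1, x_2 = -4, x_3 = -3, x_4 = 0.

x_1 = -1, x_2 = -4, x_3 = -3, x_4 = 0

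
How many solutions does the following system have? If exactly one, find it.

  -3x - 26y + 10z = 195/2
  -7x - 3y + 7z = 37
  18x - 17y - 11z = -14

Row-reduce:
R1 ← R1 / (-3).
R2 ← R2 + 7·R1.
R3 ← R3 − 18·R1.
R2 ← R2 / (173/3).
R1 ← R1 − 26/3·R2.
R3 ← R3 + 173·R2.
Row 3 reduces to 0 = -1/2, a contradiction. The system is inconsistent.

no solution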